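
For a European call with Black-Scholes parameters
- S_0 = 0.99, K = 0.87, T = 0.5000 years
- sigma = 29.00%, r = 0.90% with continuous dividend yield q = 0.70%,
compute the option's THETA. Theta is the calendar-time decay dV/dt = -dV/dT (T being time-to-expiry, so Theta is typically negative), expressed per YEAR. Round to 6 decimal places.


Answer: Theta = -0.061652

Derivation:
d1 = 0.7375208165; d2 = 0.5324598500
phi(d1) = 0.3039454573; exp(-qT) = 0.9965061179; exp(-rT) = 0.9955101098
Theta = -S*exp(-qT)*phi(d1)*sigma/(2*sqrt(T)) - r*K*exp(-rT)*N(d2) + q*S*exp(-qT)*N(d1)
N(d1) = 0.7695971555; N(d2) = 0.7027962287; sqrt(T) = 0.7071067812
Term 1 = -0.9900 * 0.9965061179 * 0.3039454573 * 0.2900 / (2 * 0.7071067812) = -0.0614884890
Term 2 = -0.0090 * 0.8700 * 0.9955101098 * 0.7027962287 = -0.0054781871
Term 3 = 0.0070 * 0.9900 * 0.9965061179 * 0.7695971555 = 0.0053146743
Theta = -0.0614884890 + (-0.0054781871) + (0.0053146743) = -0.061652


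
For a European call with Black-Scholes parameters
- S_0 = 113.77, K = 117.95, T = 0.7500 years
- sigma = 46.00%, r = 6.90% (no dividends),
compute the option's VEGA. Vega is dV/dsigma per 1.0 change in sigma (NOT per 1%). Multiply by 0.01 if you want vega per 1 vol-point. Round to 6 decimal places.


d1 = 0.2385160997; d2 = -0.1598555861
phi(d1) = 0.3877542571; exp(-qT) = 1.0000000000; exp(-rT) = 0.9495662287
Vega = S * exp(-qT) * phi(d1) * sqrt(T) = 113.7700 * 1.0000000000 * 0.3877542571 * 0.8660254038 = 38.204539

Answer: Vega = 38.204539


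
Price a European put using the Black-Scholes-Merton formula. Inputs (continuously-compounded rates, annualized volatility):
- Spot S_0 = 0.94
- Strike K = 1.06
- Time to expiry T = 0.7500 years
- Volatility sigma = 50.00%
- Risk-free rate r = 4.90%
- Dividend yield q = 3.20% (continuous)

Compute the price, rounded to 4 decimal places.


Answer: Price = 0.2232

Derivation:
d1 = (ln(S/K) + (r - q + 0.5*sigma^2) * T) / (sigma * sqrt(T)) = -0.03151019
d2 = d1 - sigma * sqrt(T) = -0.46452289
exp(-rT) = 0.96391708; exp(-qT) = 0.97628571
P = K * exp(-rT) * N(-d2) - S_0 * exp(-qT) * N(-d1)
N(-d1) = 0.51256867; N(-d2) = 0.67886342
P = 1.0600 * 0.96391708 * 0.67886342 - 0.9400 * 0.97628571 * 0.51256867 = 0.2232


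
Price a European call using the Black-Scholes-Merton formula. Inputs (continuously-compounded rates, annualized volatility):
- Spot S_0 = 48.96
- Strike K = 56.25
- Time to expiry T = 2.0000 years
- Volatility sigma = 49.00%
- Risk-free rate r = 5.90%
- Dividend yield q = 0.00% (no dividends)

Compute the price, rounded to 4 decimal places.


d1 = (ln(S/K) + (r - q + 0.5*sigma^2) * T) / (sigma * sqrt(T)) = 0.31646289
d2 = d1 - sigma * sqrt(T) = -0.37650175
exp(-rT) = 0.88869605; exp(-qT) = 1.00000000
C = S_0 * exp(-qT) * N(d1) - K * exp(-rT) * N(d2)
N(d1) = 0.62417441; N(d2) = 0.35327196
C = 48.9600 * 1.00000000 * 0.62417441 - 56.2500 * 0.88869605 * 0.35327196 = 12.8998

Answer: Price = 12.8998


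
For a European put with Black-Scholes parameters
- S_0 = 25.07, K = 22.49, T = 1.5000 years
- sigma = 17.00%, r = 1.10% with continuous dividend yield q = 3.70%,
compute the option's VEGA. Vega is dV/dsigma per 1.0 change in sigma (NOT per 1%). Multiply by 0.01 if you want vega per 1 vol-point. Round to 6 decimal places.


d1 = 0.4383921252; d2 = 0.2301854971
phi(d1) = 0.3623907023; exp(-qT) = 0.9460120237; exp(-rT) = 0.9836353794
Vega = S * exp(-qT) * phi(d1) * sqrt(T) = 25.0700 * 0.9460120237 * 0.3623907023 * 1.2247448714 = 10.526250

Answer: Vega = 10.526250


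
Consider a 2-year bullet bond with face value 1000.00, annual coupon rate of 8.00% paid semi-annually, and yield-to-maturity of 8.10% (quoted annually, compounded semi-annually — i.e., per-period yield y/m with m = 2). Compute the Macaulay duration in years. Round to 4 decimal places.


Answer: Macaulay duration = 1.8874 years

Derivation:
Coupon per period c = face * coupon_rate / m = 40.000000
Periods per year m = 2; per-period yield y/m = 0.040500
Number of cashflows N = 4
Cashflows (t years, CF_t, discount factor 1/(1+y/m)^(m*t), PV):
  t = 0.5000: CF_t = 40.000000, DF = 0.961076, PV = 38.443056
  t = 1.0000: CF_t = 40.000000, DF = 0.923668, PV = 36.946714
  t = 1.5000: CF_t = 40.000000, DF = 0.887715, PV = 35.508615
  t = 2.0000: CF_t = 1040.000000, DF = 0.853162, PV = 887.288803
Price P = sum_t PV_t = 998.187189
Macaulay numerator sum_t t * PV_t:
  t * PV_t at t = 0.5000: 19.221528
  t * PV_t at t = 1.0000: 36.946714
  t * PV_t at t = 1.5000: 53.262923
  t * PV_t at t = 2.0000: 1774.577606
Macaulay duration D = (sum_t t * PV_t) / P = 1884.008772 / 998.187189 = 1.887430


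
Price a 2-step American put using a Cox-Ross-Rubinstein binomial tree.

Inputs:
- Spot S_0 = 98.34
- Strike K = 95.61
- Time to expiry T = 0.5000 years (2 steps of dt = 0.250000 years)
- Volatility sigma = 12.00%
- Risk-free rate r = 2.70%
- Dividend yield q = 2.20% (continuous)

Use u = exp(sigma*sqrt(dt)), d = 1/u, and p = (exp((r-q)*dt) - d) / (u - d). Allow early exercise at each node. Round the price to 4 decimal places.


Answer: Price = V(0,0) = 2.1075

Derivation:
dt = T/N = 0.250000
u = exp(sigma*sqrt(dt)) = 1.061837; d = 1/u = 0.941765
p = (exp((r-q)*dt) - d) / (u - d) = 0.495421
Discount per step: exp(-r*dt) = 0.993273
Stock lattice S(k, i) with i counting down-moves:
  k=0: S(0,0) = 98.3400
  k=1: S(1,0) = 104.4210; S(1,1) = 92.6131
  k=2: S(2,0) = 110.8780; S(2,1) = 98.3400; S(2,2) = 87.2198
Terminal payoffs V(N, i) = max(K - S_T, 0):
  V(2,0) = 0.000000; V(2,1) = 0.000000; V(2,2) = 8.390244
Backward induction: V(k, i) = exp(-r*dt) * [p * V(k+1, i) + (1-p) * V(k+1, i+1)]; then take max(V_cont, immediate exercise) for American.
  V(1,0) = exp(-r*dt) * [p*0.000000 + (1-p)*0.000000] = 0.000000; exercise = 0.000000; V(1,0) = max -> 0.000000
  V(1,1) = exp(-r*dt) * [p*0.000000 + (1-p)*8.390244] = 4.205057; exercise = 2.996876; V(1,1) = max -> 4.205057
  V(0,0) = exp(-r*dt) * [p*0.000000 + (1-p)*4.205057] = 2.107508; exercise = 0.000000; V(0,0) = max -> 2.107508


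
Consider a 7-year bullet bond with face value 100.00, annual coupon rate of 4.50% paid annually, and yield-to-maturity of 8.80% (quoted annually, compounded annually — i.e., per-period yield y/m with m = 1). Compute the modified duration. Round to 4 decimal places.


Coupon per period c = face * coupon_rate / m = 4.500000
Periods per year m = 1; per-period yield y/m = 0.088000
Number of cashflows N = 7
Cashflows (t years, CF_t, discount factor 1/(1+y/m)^(m*t), PV):
  t = 1.0000: CF_t = 4.500000, DF = 0.919118, PV = 4.136029
  t = 2.0000: CF_t = 4.500000, DF = 0.844777, PV = 3.801498
  t = 3.0000: CF_t = 4.500000, DF = 0.776450, PV = 3.494024
  t = 4.0000: CF_t = 4.500000, DF = 0.713649, PV = 3.211419
  t = 5.0000: CF_t = 4.500000, DF = 0.655927, PV = 2.951672
  t = 6.0000: CF_t = 4.500000, DF = 0.602874, PV = 2.712933
  t = 7.0000: CF_t = 104.500000, DF = 0.554112, PV = 57.904728
Price P = sum_t PV_t = 78.212302
First compute Macaulay numerator sum_t t * PV_t:
  t * PV_t at t = 1.0000: 4.136029
  t * PV_t at t = 2.0000: 7.602995
  t * PV_t at t = 3.0000: 10.482071
  t * PV_t at t = 4.0000: 12.845675
  t * PV_t at t = 5.0000: 14.758358
  t * PV_t at t = 6.0000: 16.277601
  t * PV_t at t = 7.0000: 405.333093
Macaulay duration D = 471.435822 / 78.212302 = 6.027643
Modified duration = D / (1 + y/m) = 6.027643 / (1 + 0.088000) = 5.540113

Answer: Modified duration = 5.5401


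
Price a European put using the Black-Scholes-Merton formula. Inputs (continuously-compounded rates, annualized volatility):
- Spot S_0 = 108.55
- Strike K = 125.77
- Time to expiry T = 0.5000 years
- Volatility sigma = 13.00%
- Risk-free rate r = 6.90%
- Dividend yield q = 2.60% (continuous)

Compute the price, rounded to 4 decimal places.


Answer: Price = 14.7692

Derivation:
d1 = (ln(S/K) + (r - q + 0.5*sigma^2) * T) / (sigma * sqrt(T)) = -1.32195185
d2 = d1 - sigma * sqrt(T) = -1.41387574
exp(-rT) = 0.96608834; exp(-qT) = 0.98708414
P = K * exp(-rT) * N(-d2) - S_0 * exp(-qT) * N(-d1)
N(-d1) = 0.90690791; N(-d2) = 0.92130080
P = 125.7700 * 0.96608834 * 0.92130080 - 108.5500 * 0.98708414 * 0.90690791 = 14.7692


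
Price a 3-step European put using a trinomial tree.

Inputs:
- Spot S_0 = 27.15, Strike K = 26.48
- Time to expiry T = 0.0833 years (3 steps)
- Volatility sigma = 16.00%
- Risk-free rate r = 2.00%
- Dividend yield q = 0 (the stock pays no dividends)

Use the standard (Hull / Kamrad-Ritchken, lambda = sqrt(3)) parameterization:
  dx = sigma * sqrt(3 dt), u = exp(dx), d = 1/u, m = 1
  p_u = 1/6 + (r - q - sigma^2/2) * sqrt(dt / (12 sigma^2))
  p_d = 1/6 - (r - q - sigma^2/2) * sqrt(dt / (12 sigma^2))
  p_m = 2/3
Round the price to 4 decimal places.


Answer: Price = V(0,0) = 0.2350

Derivation:
dt = T/N = 0.027767; dx = sigma*sqrt(3*dt) = 0.046179
u = exp(dx) = 1.047262; d = 1/u = 0.954871
p_u = 0.168831, p_m = 0.666667, p_d = 0.164502
Discount per step: exp(-r*dt) = 0.999445
Stock lattice S(k, j) with j the centered position index:
  k=0: S(0,+0) = 27.1500
  k=1: S(1,-1) = 25.9248; S(1,+0) = 27.1500; S(1,+1) = 28.4332
  k=2: S(2,-2) = 24.7548; S(2,-1) = 25.9248; S(2,+0) = 27.1500; S(2,+1) = 28.4332; S(2,+2) = 29.7770
  k=3: S(3,-3) = 23.6376; S(3,-2) = 24.7548; S(3,-1) = 25.9248; S(3,+0) = 27.1500; S(3,+1) = 28.4332; S(3,+2) = 29.7770; S(3,+3) = 31.1843
Terminal payoffs V(N, j) = max(K - S_T, 0):
  V(3,-3) = 2.842352; V(3,-2) = 1.725198; V(3,-1) = 0.555246; V(3,+0) = 0.000000; V(3,+1) = 0.000000; V(3,+2) = 0.000000; V(3,+3) = 0.000000
Backward induction: V(k, j) = exp(-r*dt) * [p_u * V(k+1, j+1) + p_m * V(k+1, j) + p_d * V(k+1, j-1)]
  V(2,-2) = exp(-r*dt) * [p_u*0.555246 + p_m*1.725198 + p_d*2.842352] = 1.710498
  V(2,-1) = exp(-r*dt) * [p_u*0.000000 + p_m*0.555246 + p_d*1.725198] = 0.653600
  V(2,+0) = exp(-r*dt) * [p_u*0.000000 + p_m*0.000000 + p_d*0.555246] = 0.091288
  V(2,+1) = exp(-r*dt) * [p_u*0.000000 + p_m*0.000000 + p_d*0.000000] = 0.000000
  V(2,+2) = exp(-r*dt) * [p_u*0.000000 + p_m*0.000000 + p_d*0.000000] = 0.000000
  V(1,-1) = exp(-r*dt) * [p_u*0.091288 + p_m*0.653600 + p_d*1.710498] = 0.732119
  V(1,+0) = exp(-r*dt) * [p_u*0.000000 + p_m*0.091288 + p_d*0.653600] = 0.168284
  V(1,+1) = exp(-r*dt) * [p_u*0.000000 + p_m*0.000000 + p_d*0.091288] = 0.015009
  V(0,+0) = exp(-r*dt) * [p_u*0.015009 + p_m*0.168284 + p_d*0.732119] = 0.235028


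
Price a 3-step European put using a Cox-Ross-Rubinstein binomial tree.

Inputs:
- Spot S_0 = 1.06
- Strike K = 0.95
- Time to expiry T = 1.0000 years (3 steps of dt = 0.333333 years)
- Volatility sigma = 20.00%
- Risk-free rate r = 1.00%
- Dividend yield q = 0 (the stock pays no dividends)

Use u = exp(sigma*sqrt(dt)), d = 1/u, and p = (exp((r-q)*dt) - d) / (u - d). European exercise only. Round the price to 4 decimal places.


Answer: Price = V(0,0) = 0.0291

Derivation:
dt = T/N = 0.333333
u = exp(sigma*sqrt(dt)) = 1.122401; d = 1/u = 0.890947
p = (exp((r-q)*dt) - d) / (u - d) = 0.485590
Discount per step: exp(-r*dt) = 0.996672
Stock lattice S(k, i) with i counting down-moves:
  k=0: S(0,0) = 1.0600
  k=1: S(1,0) = 1.1897; S(1,1) = 0.9444
  k=2: S(2,0) = 1.3354; S(2,1) = 1.0600; S(2,2) = 0.8414
  k=3: S(3,0) = 1.4988; S(3,1) = 1.1897; S(3,2) = 0.9444; S(3,3) = 0.7497
Terminal payoffs V(N, i) = max(K - S_T, 0):
  V(3,0) = 0.000000; V(3,1) = 0.000000; V(3,2) = 0.005596; V(3,3) = 0.200344
Backward induction: V(k, i) = exp(-r*dt) * [p * V(k+1, i) + (1-p) * V(k+1, i+1)].
  V(2,0) = exp(-r*dt) * [p*0.000000 + (1-p)*0.000000] = 0.000000
  V(2,1) = exp(-r*dt) * [p*0.000000 + (1-p)*0.005596] = 0.002869
  V(2,2) = exp(-r*dt) * [p*0.005596 + (1-p)*0.200344] = 0.105424
  V(1,0) = exp(-r*dt) * [p*0.000000 + (1-p)*0.002869] = 0.001471
  V(1,1) = exp(-r*dt) * [p*0.002869 + (1-p)*0.105424] = 0.055439
  V(0,0) = exp(-r*dt) * [p*0.001471 + (1-p)*0.055439] = 0.029136


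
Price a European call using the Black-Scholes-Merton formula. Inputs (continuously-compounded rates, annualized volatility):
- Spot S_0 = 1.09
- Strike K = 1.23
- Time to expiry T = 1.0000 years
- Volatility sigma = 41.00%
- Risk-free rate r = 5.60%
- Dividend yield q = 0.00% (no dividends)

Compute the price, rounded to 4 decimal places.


d1 = (ln(S/K) + (r - q + 0.5*sigma^2) * T) / (sigma * sqrt(T)) = 0.04686226
d2 = d1 - sigma * sqrt(T) = -0.36313774
exp(-rT) = 0.94553914; exp(-qT) = 1.00000000
C = S_0 * exp(-qT) * N(d1) - K * exp(-rT) * N(d2)
N(d1) = 0.51868850; N(d2) = 0.35825100
C = 1.0900 * 1.00000000 * 0.51868850 - 1.2300 * 0.94553914 * 0.35825100 = 0.1487

Answer: Price = 0.1487


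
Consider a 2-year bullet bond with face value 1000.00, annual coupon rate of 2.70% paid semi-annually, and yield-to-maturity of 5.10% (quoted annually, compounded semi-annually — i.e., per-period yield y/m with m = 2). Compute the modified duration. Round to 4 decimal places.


Coupon per period c = face * coupon_rate / m = 13.500000
Periods per year m = 2; per-period yield y/m = 0.025500
Number of cashflows N = 4
Cashflows (t years, CF_t, discount factor 1/(1+y/m)^(m*t), PV):
  t = 0.5000: CF_t = 13.500000, DF = 0.975134, PV = 13.164310
  t = 1.0000: CF_t = 13.500000, DF = 0.950886, PV = 12.836967
  t = 1.5000: CF_t = 13.500000, DF = 0.927242, PV = 12.517764
  t = 2.0000: CF_t = 1013.500000, DF = 0.904185, PV = 916.391589
Price P = sum_t PV_t = 954.910631
First compute Macaulay numerator sum_t t * PV_t:
  t * PV_t at t = 0.5000: 6.582155
  t * PV_t at t = 1.0000: 12.836967
  t * PV_t at t = 1.5000: 18.776647
  t * PV_t at t = 2.0000: 1832.783177
Macaulay duration D = 1870.978946 / 954.910631 = 1.959324
Modified duration = D / (1 + y/m) = 1.959324 / (1 + 0.025500) = 1.910603

Answer: Modified duration = 1.9106


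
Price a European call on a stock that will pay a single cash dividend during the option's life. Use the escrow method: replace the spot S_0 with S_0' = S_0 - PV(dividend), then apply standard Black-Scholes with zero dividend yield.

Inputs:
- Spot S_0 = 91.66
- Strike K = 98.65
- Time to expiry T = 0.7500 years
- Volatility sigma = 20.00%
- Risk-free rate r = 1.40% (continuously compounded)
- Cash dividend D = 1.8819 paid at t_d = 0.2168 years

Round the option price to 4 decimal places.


PV(D) = D * exp(-r * t_d) = 1.8819 * 0.99696940 = 1.87619672
S_0' = S_0 - PV(D) = 91.6600 - 1.87619672 = 89.78380328
d1 = (ln(S_0'/K) + (r + sigma^2/2)*T) / (sigma*sqrt(T)) = -0.39648743
d2 = d1 - sigma*sqrt(T) = -0.56969251
exp(-rT) = 0.98955493
N(d1) = 0.34587274; N(d2) = 0.28444313
C = S_0' * N(d1) - K * exp(-rT) * N(d2) = 89.78380328 * 0.34587274 - 98.6500 * 0.98955493 * 0.28444313 = 3.2865

Answer: Price = 3.2865


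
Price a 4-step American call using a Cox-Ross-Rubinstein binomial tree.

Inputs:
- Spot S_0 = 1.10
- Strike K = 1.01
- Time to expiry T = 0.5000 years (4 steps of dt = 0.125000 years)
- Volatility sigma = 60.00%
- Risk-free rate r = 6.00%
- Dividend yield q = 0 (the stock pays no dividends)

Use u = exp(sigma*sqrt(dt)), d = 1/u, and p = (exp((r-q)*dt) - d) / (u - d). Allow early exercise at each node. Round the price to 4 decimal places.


dt = T/N = 0.125000
u = exp(sigma*sqrt(dt)) = 1.236311; d = 1/u = 0.808858
p = (exp((r-q)*dt) - d) / (u - d) = 0.464777
Discount per step: exp(-r*dt) = 0.992528
Stock lattice S(k, i) with i counting down-moves:
  k=0: S(0,0) = 1.1000
  k=1: S(1,0) = 1.3599; S(1,1) = 0.8897
  k=2: S(2,0) = 1.6813; S(2,1) = 1.1000; S(2,2) = 0.7197
  k=3: S(3,0) = 2.0786; S(3,1) = 1.3599; S(3,2) = 0.8897; S(3,3) = 0.5821
  k=4: S(4,0) = 2.5698; S(4,1) = 1.6813; S(4,2) = 1.1000; S(4,3) = 0.7197; S(4,4) = 0.4708
Terminal payoffs V(N, i) = max(S_T - K, 0):
  V(4,0) = 1.559826; V(4,1) = 0.671312; V(4,2) = 0.090000; V(4,3) = 0.000000; V(4,4) = 0.000000
Backward induction: V(k, i) = exp(-r*dt) * [p * V(k+1, i) + (1-p) * V(k+1, i+1)]; then take max(V_cont, immediate exercise) for American.
  V(3,0) = exp(-r*dt) * [p*1.559826 + (1-p)*0.671312] = 1.076171; exercise = 1.068624; V(3,0) = max -> 1.076171
  V(3,1) = exp(-r*dt) * [p*0.671312 + (1-p)*0.090000] = 0.357489; exercise = 0.349942; V(3,1) = max -> 0.357489
  V(3,2) = exp(-r*dt) * [p*0.090000 + (1-p)*0.000000] = 0.041517; exercise = 0.000000; V(3,2) = max -> 0.041517
  V(3,3) = exp(-r*dt) * [p*0.000000 + (1-p)*0.000000] = 0.000000; exercise = 0.000000; V(3,3) = max -> 0.000000
  V(2,0) = exp(-r*dt) * [p*1.076171 + (1-p)*0.357489] = 0.686349; exercise = 0.671312; V(2,0) = max -> 0.686349
  V(2,1) = exp(-r*dt) * [p*0.357489 + (1-p)*0.041517] = 0.186966; exercise = 0.090000; V(2,1) = max -> 0.186966
  V(2,2) = exp(-r*dt) * [p*0.041517 + (1-p)*0.000000] = 0.019152; exercise = 0.000000; V(2,2) = max -> 0.019152
  V(1,0) = exp(-r*dt) * [p*0.686349 + (1-p)*0.186966] = 0.415936; exercise = 0.349942; V(1,0) = max -> 0.415936
  V(1,1) = exp(-r*dt) * [p*0.186966 + (1-p)*0.019152] = 0.096422; exercise = 0.000000; V(1,1) = max -> 0.096422
  V(0,0) = exp(-r*dt) * [p*0.415936 + (1-p)*0.096422] = 0.243095; exercise = 0.090000; V(0,0) = max -> 0.243095

Answer: Price = V(0,0) = 0.2431


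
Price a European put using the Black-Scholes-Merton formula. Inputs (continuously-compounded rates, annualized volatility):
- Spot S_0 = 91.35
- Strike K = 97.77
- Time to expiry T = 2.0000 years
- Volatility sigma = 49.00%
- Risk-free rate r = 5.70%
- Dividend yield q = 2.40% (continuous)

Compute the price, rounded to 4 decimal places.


Answer: Price = 23.7038

Derivation:
d1 = (ln(S/K) + (r - q + 0.5*sigma^2) * T) / (sigma * sqrt(T)) = 0.34371234
d2 = d1 - sigma * sqrt(T) = -0.34925230
exp(-rT) = 0.89225796; exp(-qT) = 0.95313379
P = K * exp(-rT) * N(-d2) - S_0 * exp(-qT) * N(-d1)
N(-d1) = 0.36553131; N(-d2) = 0.63655005
P = 97.7700 * 0.89225796 * 0.63655005 - 91.3500 * 0.95313379 * 0.36553131 = 23.7038


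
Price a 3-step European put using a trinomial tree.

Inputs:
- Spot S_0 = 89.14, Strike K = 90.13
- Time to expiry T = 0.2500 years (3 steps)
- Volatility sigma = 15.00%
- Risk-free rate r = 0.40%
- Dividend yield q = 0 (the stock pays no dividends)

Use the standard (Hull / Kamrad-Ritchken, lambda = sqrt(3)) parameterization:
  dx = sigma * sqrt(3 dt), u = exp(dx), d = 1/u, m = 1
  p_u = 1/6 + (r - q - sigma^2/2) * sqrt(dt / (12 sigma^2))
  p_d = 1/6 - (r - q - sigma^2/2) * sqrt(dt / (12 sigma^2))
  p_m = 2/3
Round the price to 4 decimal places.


dt = T/N = 0.083333; dx = sigma*sqrt(3*dt) = 0.075000
u = exp(dx) = 1.077884; d = 1/u = 0.927743
p_u = 0.162639, p_m = 0.666667, p_d = 0.170694
Discount per step: exp(-r*dt) = 0.999667
Stock lattice S(k, j) with j the centered position index:
  k=0: S(0,+0) = 89.1400
  k=1: S(1,-1) = 82.6991; S(1,+0) = 89.1400; S(1,+1) = 96.0826
  k=2: S(2,-2) = 76.7235; S(2,-1) = 82.6991; S(2,+0) = 89.1400; S(2,+1) = 96.0826; S(2,+2) = 103.5659
  k=3: S(3,-3) = 71.1797; S(3,-2) = 76.7235; S(3,-1) = 82.6991; S(3,+0) = 89.1400; S(3,+1) = 96.0826; S(3,+2) = 103.5659; S(3,+3) = 111.6320
Terminal payoffs V(N, j) = max(K - S_T, 0):
  V(3,-3) = 18.950264; V(3,-2) = 13.406491; V(3,-1) = 7.430946; V(3,+0) = 0.990000; V(3,+1) = 0.000000; V(3,+2) = 0.000000; V(3,+3) = 0.000000
Backward induction: V(k, j) = exp(-r*dt) * [p_u * V(k+1, j+1) + p_m * V(k+1, j) + p_d * V(k+1, j-1)]
  V(2,-2) = exp(-r*dt) * [p_u*7.430946 + p_m*13.406491 + p_d*18.950264] = 13.376467
  V(2,-1) = exp(-r*dt) * [p_u*0.990000 + p_m*7.430946 + p_d*13.406491] = 7.400922
  V(2,+0) = exp(-r*dt) * [p_u*0.000000 + p_m*0.990000 + p_d*7.430946] = 1.927778
  V(2,+1) = exp(-r*dt) * [p_u*0.000000 + p_m*0.000000 + p_d*0.990000] = 0.168931
  V(2,+2) = exp(-r*dt) * [p_u*0.000000 + p_m*0.000000 + p_d*0.000000] = 0.000000
  V(1,-1) = exp(-r*dt) * [p_u*1.927778 + p_m*7.400922 + p_d*13.376467] = 7.528259
  V(1,+0) = exp(-r*dt) * [p_u*0.168931 + p_m*1.927778 + p_d*7.400922] = 2.575098
  V(1,+1) = exp(-r*dt) * [p_u*0.000000 + p_m*0.168931 + p_d*1.927778] = 0.441535
  V(0,+0) = exp(-r*dt) * [p_u*0.441535 + p_m*2.575098 + p_d*7.528259] = 3.072550

Answer: Price = V(0,0) = 3.0726


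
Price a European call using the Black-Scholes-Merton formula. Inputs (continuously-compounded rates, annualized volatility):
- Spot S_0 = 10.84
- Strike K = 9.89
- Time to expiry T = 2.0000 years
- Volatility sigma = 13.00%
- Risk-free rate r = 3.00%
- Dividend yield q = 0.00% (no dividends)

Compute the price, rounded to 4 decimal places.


Answer: Price = 1.7378

Derivation:
d1 = (ln(S/K) + (r - q + 0.5*sigma^2) * T) / (sigma * sqrt(T)) = 0.91716563
d2 = d1 - sigma * sqrt(T) = 0.73331787
exp(-rT) = 0.94176453; exp(-qT) = 1.00000000
C = S_0 * exp(-qT) * N(d1) - K * exp(-rT) * N(d2)
N(d1) = 0.82047207; N(d2) = 0.76831771
C = 10.8400 * 1.00000000 * 0.82047207 - 9.8900 * 0.94176453 * 0.76831771 = 1.7378


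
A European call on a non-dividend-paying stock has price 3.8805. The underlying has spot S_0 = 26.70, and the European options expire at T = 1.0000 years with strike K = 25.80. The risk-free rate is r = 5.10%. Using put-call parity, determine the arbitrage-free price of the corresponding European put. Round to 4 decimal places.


Answer: Put price = 1.6977

Derivation:
Put-call parity: C - P = S_0 * exp(-qT) - K * exp(-rT).
S_0 * exp(-qT) = 26.7000 * 1.00000000 = 26.70000000
K * exp(-rT) = 25.8000 * 0.95027867 = 24.51718970
P = C - S*exp(-qT) + K*exp(-rT)
P = 3.8805 - 26.70000000 + 24.51718970 = 1.6977


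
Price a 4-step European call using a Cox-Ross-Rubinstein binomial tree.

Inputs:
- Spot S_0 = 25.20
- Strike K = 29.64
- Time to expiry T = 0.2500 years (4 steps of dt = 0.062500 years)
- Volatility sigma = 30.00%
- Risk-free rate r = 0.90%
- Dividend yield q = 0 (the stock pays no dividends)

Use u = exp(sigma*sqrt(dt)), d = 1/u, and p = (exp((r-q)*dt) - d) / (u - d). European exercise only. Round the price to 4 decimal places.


dt = T/N = 0.062500
u = exp(sigma*sqrt(dt)) = 1.077884; d = 1/u = 0.927743
p = (exp((r-q)*dt) - d) / (u - d) = 0.485006
Discount per step: exp(-r*dt) = 0.999438
Stock lattice S(k, i) with i counting down-moves:
  k=0: S(0,0) = 25.2000
  k=1: S(1,0) = 27.1627; S(1,1) = 23.3791
  k=2: S(2,0) = 29.2782; S(2,1) = 25.2000; S(2,2) = 21.6898
  k=3: S(3,0) = 31.5585; S(3,1) = 27.1627; S(3,2) = 23.3791; S(3,3) = 20.1226
  k=4: S(4,0) = 34.0164; S(4,1) = 29.2782; S(4,2) = 25.2000; S(4,3) = 21.6898; S(4,4) = 18.6686
Terminal payoffs V(N, i) = max(S_T - K, 0):
  V(4,0) = 4.376442; V(4,1) = 0.000000; V(4,2) = 0.000000; V(4,3) = 0.000000; V(4,4) = 0.000000
Backward induction: V(k, i) = exp(-r*dt) * [p * V(k+1, i) + (1-p) * V(k+1, i+1)].
  V(3,0) = exp(-r*dt) * [p*4.376442 + (1-p)*0.000000] = 2.121408
  V(3,1) = exp(-r*dt) * [p*0.000000 + (1-p)*0.000000] = 0.000000
  V(3,2) = exp(-r*dt) * [p*0.000000 + (1-p)*0.000000] = 0.000000
  V(3,3) = exp(-r*dt) * [p*0.000000 + (1-p)*0.000000] = 0.000000
  V(2,0) = exp(-r*dt) * [p*2.121408 + (1-p)*0.000000] = 1.028318
  V(2,1) = exp(-r*dt) * [p*0.000000 + (1-p)*0.000000] = 0.000000
  V(2,2) = exp(-r*dt) * [p*0.000000 + (1-p)*0.000000] = 0.000000
  V(1,0) = exp(-r*dt) * [p*1.028318 + (1-p)*0.000000] = 0.498460
  V(1,1) = exp(-r*dt) * [p*0.000000 + (1-p)*0.000000] = 0.000000
  V(0,0) = exp(-r*dt) * [p*0.498460 + (1-p)*0.000000] = 0.241620

Answer: Price = V(0,0) = 0.2416


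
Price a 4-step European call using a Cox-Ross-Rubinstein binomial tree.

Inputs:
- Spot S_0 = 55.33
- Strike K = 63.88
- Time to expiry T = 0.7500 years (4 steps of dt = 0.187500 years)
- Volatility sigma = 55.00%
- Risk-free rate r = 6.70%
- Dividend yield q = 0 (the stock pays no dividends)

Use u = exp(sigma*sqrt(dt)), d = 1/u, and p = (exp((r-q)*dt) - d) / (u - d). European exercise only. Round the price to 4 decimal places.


dt = T/N = 0.187500
u = exp(sigma*sqrt(dt)) = 1.268908; d = 1/u = 0.788079
p = (exp((r-q)*dt) - d) / (u - d) = 0.467032
Discount per step: exp(-r*dt) = 0.987516
Stock lattice S(k, i) with i counting down-moves:
  k=0: S(0,0) = 55.3300
  k=1: S(1,0) = 70.2087; S(1,1) = 43.6044
  k=2: S(2,0) = 89.0884; S(2,1) = 55.3300; S(2,2) = 34.3637
  k=3: S(3,0) = 113.0450; S(3,1) = 70.2087; S(3,2) = 43.6044; S(3,3) = 27.0813
  k=4: S(4,0) = 143.4438; S(4,1) = 89.0884; S(4,2) = 55.3300; S(4,3) = 34.3637; S(4,4) = 21.3422
Terminal payoffs V(N, i) = max(S_T - K, 0):
  V(4,0) = 79.563783; V(4,1) = 25.208408; V(4,2) = 0.000000; V(4,3) = 0.000000; V(4,4) = 0.000000
Backward induction: V(k, i) = exp(-r*dt) * [p * V(k+1, i) + (1-p) * V(k+1, i+1)].
  V(3,0) = exp(-r*dt) * [p*79.563783 + (1-p)*25.208408] = 49.962501
  V(3,1) = exp(-r*dt) * [p*25.208408 + (1-p)*0.000000] = 11.626161
  V(3,2) = exp(-r*dt) * [p*0.000000 + (1-p)*0.000000] = 0.000000
  V(3,3) = exp(-r*dt) * [p*0.000000 + (1-p)*0.000000] = 0.000000
  V(2,0) = exp(-r*dt) * [p*49.962501 + (1-p)*11.626161] = 29.161807
  V(2,1) = exp(-r*dt) * [p*11.626161 + (1-p)*0.000000] = 5.362006
  V(2,2) = exp(-r*dt) * [p*0.000000 + (1-p)*0.000000] = 0.000000
  V(1,0) = exp(-r*dt) * [p*29.161807 + (1-p)*5.362006] = 16.271576
  V(1,1) = exp(-r*dt) * [p*5.362006 + (1-p)*0.000000] = 2.472966
  V(0,0) = exp(-r*dt) * [p*16.271576 + (1-p)*2.472966] = 8.806036

Answer: Price = V(0,0) = 8.8060


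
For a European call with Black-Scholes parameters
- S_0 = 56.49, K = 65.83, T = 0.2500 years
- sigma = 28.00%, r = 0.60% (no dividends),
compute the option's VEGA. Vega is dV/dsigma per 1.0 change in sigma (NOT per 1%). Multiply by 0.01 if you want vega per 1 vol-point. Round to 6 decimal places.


d1 = -1.0122287867; d2 = -1.1522287867
phi(d1) = 0.2390118632; exp(-qT) = 1.0000000000; exp(-rT) = 0.9985011244
Vega = S * exp(-qT) * phi(d1) * sqrt(T) = 56.4900 * 1.0000000000 * 0.2390118632 * 0.5000000000 = 6.750890

Answer: Vega = 6.750890


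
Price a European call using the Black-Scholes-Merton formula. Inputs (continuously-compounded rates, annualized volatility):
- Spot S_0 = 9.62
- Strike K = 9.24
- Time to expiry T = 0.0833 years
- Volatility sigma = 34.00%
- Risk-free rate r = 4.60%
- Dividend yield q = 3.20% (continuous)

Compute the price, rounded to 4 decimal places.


d1 = (ln(S/K) + (r - q + 0.5*sigma^2) * T) / (sigma * sqrt(T)) = 0.47165352
d2 = d1 - sigma * sqrt(T) = 0.37352360
exp(-rT) = 0.99617553; exp(-qT) = 0.99733795
C = S_0 * exp(-qT) * N(d1) - K * exp(-rT) * N(d2)
N(d1) = 0.68141294; N(d2) = 0.64562061
C = 9.6200 * 0.99733795 * 0.68141294 - 9.2400 * 0.99617553 * 0.64562061 = 0.5950

Answer: Price = 0.5950


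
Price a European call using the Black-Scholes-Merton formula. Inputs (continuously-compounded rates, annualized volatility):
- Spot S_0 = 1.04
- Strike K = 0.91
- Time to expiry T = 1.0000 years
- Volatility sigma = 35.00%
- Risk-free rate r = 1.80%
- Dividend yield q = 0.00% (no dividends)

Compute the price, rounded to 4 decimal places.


Answer: Price = 0.2197

Derivation:
d1 = (ln(S/K) + (r - q + 0.5*sigma^2) * T) / (sigma * sqrt(T)) = 0.60794684
d2 = d1 - sigma * sqrt(T) = 0.25794684
exp(-rT) = 0.98216103; exp(-qT) = 1.00000000
C = S_0 * exp(-qT) * N(d1) - K * exp(-rT) * N(d2)
N(d1) = 0.72838863; N(d2) = 0.60177603
C = 1.0400 * 1.00000000 * 0.72838863 - 0.9100 * 0.98216103 * 0.60177603 = 0.2197


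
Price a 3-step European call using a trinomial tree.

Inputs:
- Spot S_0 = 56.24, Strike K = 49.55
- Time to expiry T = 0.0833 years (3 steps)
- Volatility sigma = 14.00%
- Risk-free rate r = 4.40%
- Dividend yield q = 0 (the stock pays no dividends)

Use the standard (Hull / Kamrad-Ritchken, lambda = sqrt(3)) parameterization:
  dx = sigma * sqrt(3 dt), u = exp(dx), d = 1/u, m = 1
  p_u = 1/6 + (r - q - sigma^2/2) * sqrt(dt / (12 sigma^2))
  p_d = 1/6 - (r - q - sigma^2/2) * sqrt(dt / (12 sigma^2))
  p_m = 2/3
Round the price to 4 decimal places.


Answer: Price = V(0,0) = 6.8712

Derivation:
dt = T/N = 0.027767; dx = sigma*sqrt(3*dt) = 0.040406
u = exp(dx) = 1.041234; d = 1/u = 0.960399
p_u = 0.178418, p_m = 0.666667, p_d = 0.154916
Discount per step: exp(-r*dt) = 0.998779
Stock lattice S(k, j) with j the centered position index:
  k=0: S(0,+0) = 56.2400
  k=1: S(1,-1) = 54.0128; S(1,+0) = 56.2400; S(1,+1) = 58.5590
  k=2: S(2,-2) = 51.8739; S(2,-1) = 54.0128; S(2,+0) = 56.2400; S(2,+1) = 58.5590; S(2,+2) = 60.9736
  k=3: S(3,-3) = 49.8196; S(3,-2) = 51.8739; S(3,-1) = 54.0128; S(3,+0) = 56.2400; S(3,+1) = 58.5590; S(3,+2) = 60.9736; S(3,+3) = 63.4878
Terminal payoffs V(N, j) = max(S_T - K, 0):
  V(3,-3) = 0.269623; V(3,-2) = 2.323879; V(3,-1) = 4.462841; V(3,+0) = 6.690000; V(3,+1) = 9.008994; V(3,+2) = 11.423608; V(3,+3) = 13.937787
Backward induction: V(k, j) = exp(-r*dt) * [p_u * V(k+1, j+1) + p_m * V(k+1, j) + p_d * V(k+1, j-1)]
  V(2,-2) = exp(-r*dt) * [p_u*4.462841 + p_m*2.323879 + p_d*0.269623] = 2.384356
  V(2,-1) = exp(-r*dt) * [p_u*6.690000 + p_m*4.462841 + p_d*2.323879] = 4.523316
  V(2,+0) = exp(-r*dt) * [p_u*9.008994 + p_m*6.690000 + p_d*4.462841] = 6.750475
  V(2,+1) = exp(-r*dt) * [p_u*11.423608 + p_m*9.008994 + p_d*6.690000] = 9.069467
  V(2,+2) = exp(-r*dt) * [p_u*13.937787 + p_m*11.423608 + p_d*9.008994] = 11.484081
  V(1,-1) = exp(-r*dt) * [p_u*6.750475 + p_m*4.523316 + p_d*2.384356] = 4.583718
  V(1,+0) = exp(-r*dt) * [p_u*9.069467 + p_m*6.750475 + p_d*4.523316] = 6.810875
  V(1,+1) = exp(-r*dt) * [p_u*11.484081 + p_m*9.069467 + p_d*6.750475] = 9.129867
  V(0,+0) = exp(-r*dt) * [p_u*9.129867 + p_m*6.810875 + p_d*4.583718] = 6.871202


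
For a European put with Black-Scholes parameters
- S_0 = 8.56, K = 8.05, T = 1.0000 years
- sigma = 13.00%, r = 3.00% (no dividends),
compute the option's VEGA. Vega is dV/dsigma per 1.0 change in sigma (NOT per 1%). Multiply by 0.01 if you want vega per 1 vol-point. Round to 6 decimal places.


Answer: Vega = 2.542187

Derivation:
d1 = 0.7682930671; d2 = 0.6382930671
phi(d1) = 0.2969844045; exp(-qT) = 1.0000000000; exp(-rT) = 0.9704455335
Vega = S * exp(-qT) * phi(d1) * sqrt(T) = 8.5600 * 1.0000000000 * 0.2969844045 * 1.0000000000 = 2.542187


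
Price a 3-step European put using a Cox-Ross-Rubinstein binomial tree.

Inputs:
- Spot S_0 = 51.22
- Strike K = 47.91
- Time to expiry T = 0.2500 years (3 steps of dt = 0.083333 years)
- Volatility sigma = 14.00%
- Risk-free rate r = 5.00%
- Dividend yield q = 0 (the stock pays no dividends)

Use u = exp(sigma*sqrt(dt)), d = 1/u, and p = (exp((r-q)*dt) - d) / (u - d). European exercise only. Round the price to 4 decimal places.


Answer: Price = V(0,0) = 0.2416

Derivation:
dt = T/N = 0.083333
u = exp(sigma*sqrt(dt)) = 1.041242; d = 1/u = 0.960391
p = (exp((r-q)*dt) - d) / (u - d) = 0.541540
Discount per step: exp(-r*dt) = 0.995842
Stock lattice S(k, i) with i counting down-moves:
  k=0: S(0,0) = 51.2200
  k=1: S(1,0) = 53.3324; S(1,1) = 49.1912
  k=2: S(2,0) = 55.5320; S(2,1) = 51.2200; S(2,2) = 47.2428
  k=3: S(3,0) = 57.8222; S(3,1) = 53.3324; S(3,2) = 49.1912; S(3,3) = 45.3716
Terminal payoffs V(N, i) = max(K - S_T, 0):
  V(3,0) = 0.000000; V(3,1) = 0.000000; V(3,2) = 0.000000; V(3,3) = 2.538392
Backward induction: V(k, i) = exp(-r*dt) * [p * V(k+1, i) + (1-p) * V(k+1, i+1)].
  V(2,0) = exp(-r*dt) * [p*0.000000 + (1-p)*0.000000] = 0.000000
  V(2,1) = exp(-r*dt) * [p*0.000000 + (1-p)*0.000000] = 0.000000
  V(2,2) = exp(-r*dt) * [p*0.000000 + (1-p)*2.538392] = 1.158912
  V(1,0) = exp(-r*dt) * [p*0.000000 + (1-p)*0.000000] = 0.000000
  V(1,1) = exp(-r*dt) * [p*0.000000 + (1-p)*1.158912] = 0.529105
  V(0,0) = exp(-r*dt) * [p*0.000000 + (1-p)*0.529105] = 0.241565


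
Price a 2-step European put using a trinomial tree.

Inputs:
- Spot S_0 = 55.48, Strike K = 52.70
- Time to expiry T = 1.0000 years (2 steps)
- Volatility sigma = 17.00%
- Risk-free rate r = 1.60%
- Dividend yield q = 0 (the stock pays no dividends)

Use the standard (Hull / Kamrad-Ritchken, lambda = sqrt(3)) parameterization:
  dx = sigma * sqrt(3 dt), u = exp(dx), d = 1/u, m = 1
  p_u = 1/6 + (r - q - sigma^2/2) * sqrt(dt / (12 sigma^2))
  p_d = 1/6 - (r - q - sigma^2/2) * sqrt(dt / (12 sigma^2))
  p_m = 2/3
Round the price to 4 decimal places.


dt = T/N = 0.500000; dx = sigma*sqrt(3*dt) = 0.208207
u = exp(dx) = 1.231468; d = 1/u = 0.812039
p_u = 0.168528, p_m = 0.666667, p_d = 0.164806
Discount per step: exp(-r*dt) = 0.992032
Stock lattice S(k, j) with j the centered position index:
  k=0: S(0,+0) = 55.4800
  k=1: S(1,-1) = 45.0519; S(1,+0) = 55.4800; S(1,+1) = 68.3218
  k=2: S(2,-2) = 36.5839; S(2,-1) = 45.0519; S(2,+0) = 55.4800; S(2,+1) = 68.3218; S(2,+2) = 84.1361
Terminal payoffs V(N, j) = max(K - S_T, 0):
  V(2,-2) = 16.116060; V(2,-1) = 7.648064; V(2,+0) = 0.000000; V(2,+1) = 0.000000; V(2,+2) = 0.000000
Backward induction: V(k, j) = exp(-r*dt) * [p_u * V(k+1, j+1) + p_m * V(k+1, j) + p_d * V(k+1, j-1)]
  V(1,-1) = exp(-r*dt) * [p_u*0.000000 + p_m*7.648064 + p_d*16.116060] = 7.692935
  V(1,+0) = exp(-r*dt) * [p_u*0.000000 + p_m*0.000000 + p_d*7.648064] = 1.250400
  V(1,+1) = exp(-r*dt) * [p_u*0.000000 + p_m*0.000000 + p_d*0.000000] = 0.000000
  V(0,+0) = exp(-r*dt) * [p_u*0.000000 + p_m*1.250400 + p_d*7.692935] = 2.084694

Answer: Price = V(0,0) = 2.0847


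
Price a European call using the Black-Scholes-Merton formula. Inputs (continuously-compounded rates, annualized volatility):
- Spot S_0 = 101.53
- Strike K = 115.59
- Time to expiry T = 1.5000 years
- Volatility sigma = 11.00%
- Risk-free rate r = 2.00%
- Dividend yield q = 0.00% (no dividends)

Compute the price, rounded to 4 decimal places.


Answer: Price = 1.9161

Derivation:
d1 = (ln(S/K) + (r - q + 0.5*sigma^2) * T) / (sigma * sqrt(T)) = -0.67264566
d2 = d1 - sigma * sqrt(T) = -0.80736760
exp(-rT) = 0.97044553; exp(-qT) = 1.00000000
C = S_0 * exp(-qT) * N(d1) - K * exp(-rT) * N(d2)
N(d1) = 0.25058637; N(d2) = 0.20972736
C = 101.5300 * 1.00000000 * 0.25058637 - 115.5900 * 0.97044553 * 0.20972736 = 1.9161


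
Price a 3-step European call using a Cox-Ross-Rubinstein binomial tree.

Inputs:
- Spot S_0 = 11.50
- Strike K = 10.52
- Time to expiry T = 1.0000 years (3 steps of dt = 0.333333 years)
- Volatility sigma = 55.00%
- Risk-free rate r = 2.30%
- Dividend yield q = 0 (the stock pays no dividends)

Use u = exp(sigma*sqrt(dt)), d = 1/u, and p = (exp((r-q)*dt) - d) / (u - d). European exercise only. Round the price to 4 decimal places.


Answer: Price = V(0,0) = 3.1787

Derivation:
dt = T/N = 0.333333
u = exp(sigma*sqrt(dt)) = 1.373748; d = 1/u = 0.727936
p = (exp((r-q)*dt) - d) / (u - d) = 0.433192
Discount per step: exp(-r*dt) = 0.992363
Stock lattice S(k, i) with i counting down-moves:
  k=0: S(0,0) = 11.5000
  k=1: S(1,0) = 15.7981; S(1,1) = 8.3713
  k=2: S(2,0) = 21.7026; S(2,1) = 11.5000; S(2,2) = 6.0937
  k=3: S(3,0) = 29.8139; S(3,1) = 15.7981; S(3,2) = 8.3713; S(3,3) = 4.4358
Terminal payoffs V(N, i) = max(S_T - K, 0):
  V(3,0) = 19.293908; V(3,1) = 5.278100; V(3,2) = 0.000000; V(3,3) = 0.000000
Backward induction: V(k, i) = exp(-r*dt) * [p * V(k+1, i) + (1-p) * V(k+1, i+1)].
  V(2,0) = exp(-r*dt) * [p*19.293908 + (1-p)*5.278100] = 11.262951
  V(2,1) = exp(-r*dt) * [p*5.278100 + (1-p)*0.000000] = 2.268967
  V(2,2) = exp(-r*dt) * [p*0.000000 + (1-p)*0.000000] = 0.000000
  V(1,0) = exp(-r*dt) * [p*11.262951 + (1-p)*2.268967] = 6.118001
  V(1,1) = exp(-r*dt) * [p*2.268967 + (1-p)*0.000000] = 0.975391
  V(0,0) = exp(-r*dt) * [p*6.118001 + (1-p)*0.975391] = 3.178664


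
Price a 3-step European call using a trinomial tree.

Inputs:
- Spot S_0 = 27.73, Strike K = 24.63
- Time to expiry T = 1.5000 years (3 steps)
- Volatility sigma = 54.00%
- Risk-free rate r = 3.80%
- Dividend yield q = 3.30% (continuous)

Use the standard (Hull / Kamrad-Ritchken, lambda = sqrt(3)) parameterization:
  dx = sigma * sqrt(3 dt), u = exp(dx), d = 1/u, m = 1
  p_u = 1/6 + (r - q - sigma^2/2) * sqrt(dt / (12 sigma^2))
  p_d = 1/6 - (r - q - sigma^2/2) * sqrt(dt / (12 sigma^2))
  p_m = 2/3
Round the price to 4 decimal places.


Answer: Price = V(0,0) = 7.7261

Derivation:
dt = T/N = 0.500000; dx = sigma*sqrt(3*dt) = 0.661362
u = exp(dx) = 1.937430; d = 1/u = 0.516148
p_u = 0.113443, p_m = 0.666667, p_d = 0.219890
Discount per step: exp(-r*dt) = 0.981179
Stock lattice S(k, j) with j the centered position index:
  k=0: S(0,+0) = 27.7300
  k=1: S(1,-1) = 14.3128; S(1,+0) = 27.7300; S(1,+1) = 53.7249
  k=2: S(2,-2) = 7.3875; S(2,-1) = 14.3128; S(2,+0) = 27.7300; S(2,+1) = 53.7249; S(2,+2) = 104.0883
  k=3: S(3,-3) = 3.8130; S(3,-2) = 7.3875; S(3,-1) = 14.3128; S(3,+0) = 27.7300; S(3,+1) = 53.7249; S(3,+2) = 104.0883; S(3,+3) = 201.6637
Terminal payoffs V(N, j) = max(S_T - K, 0):
  V(3,-3) = 0.000000; V(3,-2) = 0.000000; V(3,-1) = 0.000000; V(3,+0) = 3.100000; V(3,+1) = 29.094927; V(3,+2) = 79.458273; V(3,+3) = 177.033719
Backward induction: V(k, j) = exp(-r*dt) * [p_u * V(k+1, j+1) + p_m * V(k+1, j) + p_d * V(k+1, j-1)]
  V(2,-2) = exp(-r*dt) * [p_u*0.000000 + p_m*0.000000 + p_d*0.000000] = 0.000000
  V(2,-1) = exp(-r*dt) * [p_u*3.100000 + p_m*0.000000 + p_d*0.000000] = 0.345055
  V(2,+0) = exp(-r*dt) * [p_u*29.094927 + p_m*3.100000 + p_d*0.000000] = 5.266272
  V(2,+1) = exp(-r*dt) * [p_u*79.458273 + p_m*29.094927 + p_d*3.100000] = 28.544742
  V(2,+2) = exp(-r*dt) * [p_u*177.033719 + p_m*79.458273 + p_d*29.094927] = 77.957780
  V(1,-1) = exp(-r*dt) * [p_u*5.266272 + p_m*0.345055 + p_d*0.000000] = 0.811886
  V(1,+0) = exp(-r*dt) * [p_u*28.544742 + p_m*5.266272 + p_d*0.345055] = 6.696479
  V(1,+1) = exp(-r*dt) * [p_u*77.957780 + p_m*28.544742 + p_d*5.266272] = 28.485215
  V(0,+0) = exp(-r*dt) * [p_u*28.485215 + p_m*6.696479 + p_d*0.811886] = 7.726100


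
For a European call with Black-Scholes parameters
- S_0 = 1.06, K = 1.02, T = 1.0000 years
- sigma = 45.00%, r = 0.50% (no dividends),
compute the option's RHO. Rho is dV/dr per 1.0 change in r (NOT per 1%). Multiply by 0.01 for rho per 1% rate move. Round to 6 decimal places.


d1 = 0.3215917352; d2 = -0.1284082648
phi(d1) = 0.3788370342; exp(-qT) = 1.0000000000; exp(-rT) = 0.9950124792
N(d2) = 0.4489129455
Rho = K*T*exp(-rT)*N(d2) = 1.0200 * 1.0000 * 0.9950124792 * 0.4489129455 = 0.455607

Answer: Rho = 0.455607


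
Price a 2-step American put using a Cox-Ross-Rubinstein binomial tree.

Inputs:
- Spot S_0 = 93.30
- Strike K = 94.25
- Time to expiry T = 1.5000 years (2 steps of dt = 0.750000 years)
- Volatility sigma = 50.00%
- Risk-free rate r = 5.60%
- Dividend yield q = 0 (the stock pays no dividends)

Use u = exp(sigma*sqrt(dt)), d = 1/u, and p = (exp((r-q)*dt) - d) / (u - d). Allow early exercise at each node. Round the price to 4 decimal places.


dt = T/N = 0.750000
u = exp(sigma*sqrt(dt)) = 1.541896; d = 1/u = 0.648552
p = (exp((r-q)*dt) - d) / (u - d) = 0.441423
Discount per step: exp(-r*dt) = 0.958870
Stock lattice S(k, i) with i counting down-moves:
  k=0: S(0,0) = 93.3000
  k=1: S(1,0) = 143.8589; S(1,1) = 60.5099
  k=2: S(2,0) = 221.8154; S(2,1) = 93.3000; S(2,2) = 39.2438
Terminal payoffs V(N, i) = max(K - S_T, 0):
  V(2,0) = 0.000000; V(2,1) = 0.950000; V(2,2) = 55.006152
Backward induction: V(k, i) = exp(-r*dt) * [p * V(k+1, i) + (1-p) * V(k+1, i+1)]; then take max(V_cont, immediate exercise) for American.
  V(1,0) = exp(-r*dt) * [p*0.000000 + (1-p)*0.950000] = 0.508823; exercise = 0.000000; V(1,0) = max -> 0.508823
  V(1,1) = exp(-r*dt) * [p*0.950000 + (1-p)*55.006152] = 29.863552; exercise = 33.740075; V(1,1) = max -> 33.740075
  V(0,0) = exp(-r*dt) * [p*0.508823 + (1-p)*33.740075] = 18.286646; exercise = 0.950000; V(0,0) = max -> 18.286646

Answer: Price = V(0,0) = 18.2866


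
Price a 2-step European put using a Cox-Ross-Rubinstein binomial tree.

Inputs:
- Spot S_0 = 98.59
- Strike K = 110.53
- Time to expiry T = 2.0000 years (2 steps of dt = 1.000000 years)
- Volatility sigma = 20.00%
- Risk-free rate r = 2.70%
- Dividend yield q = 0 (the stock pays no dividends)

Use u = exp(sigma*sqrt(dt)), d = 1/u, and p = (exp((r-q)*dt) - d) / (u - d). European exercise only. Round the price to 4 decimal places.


dt = T/N = 1.000000
u = exp(sigma*sqrt(dt)) = 1.221403; d = 1/u = 0.818731
p = (exp((r-q)*dt) - d) / (u - d) = 0.518131
Discount per step: exp(-r*dt) = 0.973361
Stock lattice S(k, i) with i counting down-moves:
  k=0: S(0,0) = 98.5900
  k=1: S(1,0) = 120.4181; S(1,1) = 80.7187
  k=2: S(2,0) = 147.0790; S(2,1) = 98.5900; S(2,2) = 66.0869
Terminal payoffs V(N, i) = max(K - S_T, 0):
  V(2,0) = 0.000000; V(2,1) = 11.940000; V(2,2) = 44.443147
Backward induction: V(k, i) = exp(-r*dt) * [p * V(k+1, i) + (1-p) * V(k+1, i+1)].
  V(1,0) = exp(-r*dt) * [p*0.000000 + (1-p)*11.940000] = 5.600244
  V(1,1) = exp(-r*dt) * [p*11.940000 + (1-p)*44.443147] = 26.866953
  V(0,0) = exp(-r*dt) * [p*5.600244 + (1-p)*26.866953] = 15.425830

Answer: Price = V(0,0) = 15.4258


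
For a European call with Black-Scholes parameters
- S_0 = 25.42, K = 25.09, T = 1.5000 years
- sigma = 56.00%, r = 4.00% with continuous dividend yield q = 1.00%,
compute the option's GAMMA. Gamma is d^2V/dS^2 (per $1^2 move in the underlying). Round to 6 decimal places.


d1 = 0.4275918313; d2 = -0.2582652966
phi(d1) = 0.3640893697; exp(-qT) = 0.9851119396; exp(-rT) = 0.9417645336
Gamma = exp(-qT) * phi(d1) / (S * sigma * sqrt(T)) = 0.9851119396 * 0.3640893697 / (25.4200 * 0.5600 * 1.2247448714) = 0.020572

Answer: Gamma = 0.020572
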